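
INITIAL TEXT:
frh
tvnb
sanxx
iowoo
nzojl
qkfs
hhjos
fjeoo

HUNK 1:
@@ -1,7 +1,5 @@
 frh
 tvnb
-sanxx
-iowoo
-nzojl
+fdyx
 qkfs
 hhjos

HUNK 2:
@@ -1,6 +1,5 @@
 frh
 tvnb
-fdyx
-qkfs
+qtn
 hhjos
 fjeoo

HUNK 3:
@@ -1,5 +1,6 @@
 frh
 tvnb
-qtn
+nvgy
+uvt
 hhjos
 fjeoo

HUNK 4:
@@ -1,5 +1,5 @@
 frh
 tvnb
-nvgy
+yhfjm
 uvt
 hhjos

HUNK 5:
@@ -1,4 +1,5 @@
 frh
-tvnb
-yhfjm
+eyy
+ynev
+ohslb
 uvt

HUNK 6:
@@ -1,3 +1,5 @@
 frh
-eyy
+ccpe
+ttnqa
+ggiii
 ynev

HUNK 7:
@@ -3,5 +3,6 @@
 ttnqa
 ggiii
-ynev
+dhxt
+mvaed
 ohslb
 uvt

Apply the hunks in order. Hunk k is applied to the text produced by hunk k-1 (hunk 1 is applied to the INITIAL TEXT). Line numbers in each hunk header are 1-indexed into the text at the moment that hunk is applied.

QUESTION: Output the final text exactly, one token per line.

Hunk 1: at line 1 remove [sanxx,iowoo,nzojl] add [fdyx] -> 6 lines: frh tvnb fdyx qkfs hhjos fjeoo
Hunk 2: at line 1 remove [fdyx,qkfs] add [qtn] -> 5 lines: frh tvnb qtn hhjos fjeoo
Hunk 3: at line 1 remove [qtn] add [nvgy,uvt] -> 6 lines: frh tvnb nvgy uvt hhjos fjeoo
Hunk 4: at line 1 remove [nvgy] add [yhfjm] -> 6 lines: frh tvnb yhfjm uvt hhjos fjeoo
Hunk 5: at line 1 remove [tvnb,yhfjm] add [eyy,ynev,ohslb] -> 7 lines: frh eyy ynev ohslb uvt hhjos fjeoo
Hunk 6: at line 1 remove [eyy] add [ccpe,ttnqa,ggiii] -> 9 lines: frh ccpe ttnqa ggiii ynev ohslb uvt hhjos fjeoo
Hunk 7: at line 3 remove [ynev] add [dhxt,mvaed] -> 10 lines: frh ccpe ttnqa ggiii dhxt mvaed ohslb uvt hhjos fjeoo

Answer: frh
ccpe
ttnqa
ggiii
dhxt
mvaed
ohslb
uvt
hhjos
fjeoo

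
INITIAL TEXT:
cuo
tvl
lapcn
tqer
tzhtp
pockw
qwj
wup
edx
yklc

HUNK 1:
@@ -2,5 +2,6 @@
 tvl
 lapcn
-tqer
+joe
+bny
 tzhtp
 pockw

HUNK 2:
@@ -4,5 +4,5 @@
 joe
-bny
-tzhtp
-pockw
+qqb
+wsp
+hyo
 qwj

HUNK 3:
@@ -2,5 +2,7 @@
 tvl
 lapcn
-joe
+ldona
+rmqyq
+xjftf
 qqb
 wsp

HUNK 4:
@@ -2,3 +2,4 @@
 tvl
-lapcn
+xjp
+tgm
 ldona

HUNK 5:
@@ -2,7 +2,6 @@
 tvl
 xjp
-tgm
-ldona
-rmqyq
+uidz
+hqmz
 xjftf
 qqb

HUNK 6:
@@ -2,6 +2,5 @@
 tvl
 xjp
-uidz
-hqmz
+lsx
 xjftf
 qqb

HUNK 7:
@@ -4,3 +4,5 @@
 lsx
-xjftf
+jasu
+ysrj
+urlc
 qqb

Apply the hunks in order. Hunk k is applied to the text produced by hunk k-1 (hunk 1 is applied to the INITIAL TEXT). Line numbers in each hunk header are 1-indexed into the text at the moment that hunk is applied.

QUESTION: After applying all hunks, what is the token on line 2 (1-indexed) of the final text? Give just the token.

Hunk 1: at line 2 remove [tqer] add [joe,bny] -> 11 lines: cuo tvl lapcn joe bny tzhtp pockw qwj wup edx yklc
Hunk 2: at line 4 remove [bny,tzhtp,pockw] add [qqb,wsp,hyo] -> 11 lines: cuo tvl lapcn joe qqb wsp hyo qwj wup edx yklc
Hunk 3: at line 2 remove [joe] add [ldona,rmqyq,xjftf] -> 13 lines: cuo tvl lapcn ldona rmqyq xjftf qqb wsp hyo qwj wup edx yklc
Hunk 4: at line 2 remove [lapcn] add [xjp,tgm] -> 14 lines: cuo tvl xjp tgm ldona rmqyq xjftf qqb wsp hyo qwj wup edx yklc
Hunk 5: at line 2 remove [tgm,ldona,rmqyq] add [uidz,hqmz] -> 13 lines: cuo tvl xjp uidz hqmz xjftf qqb wsp hyo qwj wup edx yklc
Hunk 6: at line 2 remove [uidz,hqmz] add [lsx] -> 12 lines: cuo tvl xjp lsx xjftf qqb wsp hyo qwj wup edx yklc
Hunk 7: at line 4 remove [xjftf] add [jasu,ysrj,urlc] -> 14 lines: cuo tvl xjp lsx jasu ysrj urlc qqb wsp hyo qwj wup edx yklc
Final line 2: tvl

Answer: tvl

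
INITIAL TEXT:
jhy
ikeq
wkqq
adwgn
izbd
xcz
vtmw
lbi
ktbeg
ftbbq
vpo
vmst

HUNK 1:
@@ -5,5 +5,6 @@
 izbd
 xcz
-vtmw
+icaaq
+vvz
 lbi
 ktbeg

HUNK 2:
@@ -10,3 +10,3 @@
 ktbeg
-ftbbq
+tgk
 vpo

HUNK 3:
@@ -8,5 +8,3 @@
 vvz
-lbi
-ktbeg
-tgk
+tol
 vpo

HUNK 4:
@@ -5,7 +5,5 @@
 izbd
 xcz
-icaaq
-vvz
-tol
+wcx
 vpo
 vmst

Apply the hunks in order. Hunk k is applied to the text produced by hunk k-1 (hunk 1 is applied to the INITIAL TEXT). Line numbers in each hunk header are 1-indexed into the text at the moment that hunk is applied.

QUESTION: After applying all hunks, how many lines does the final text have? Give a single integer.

Hunk 1: at line 5 remove [vtmw] add [icaaq,vvz] -> 13 lines: jhy ikeq wkqq adwgn izbd xcz icaaq vvz lbi ktbeg ftbbq vpo vmst
Hunk 2: at line 10 remove [ftbbq] add [tgk] -> 13 lines: jhy ikeq wkqq adwgn izbd xcz icaaq vvz lbi ktbeg tgk vpo vmst
Hunk 3: at line 8 remove [lbi,ktbeg,tgk] add [tol] -> 11 lines: jhy ikeq wkqq adwgn izbd xcz icaaq vvz tol vpo vmst
Hunk 4: at line 5 remove [icaaq,vvz,tol] add [wcx] -> 9 lines: jhy ikeq wkqq adwgn izbd xcz wcx vpo vmst
Final line count: 9

Answer: 9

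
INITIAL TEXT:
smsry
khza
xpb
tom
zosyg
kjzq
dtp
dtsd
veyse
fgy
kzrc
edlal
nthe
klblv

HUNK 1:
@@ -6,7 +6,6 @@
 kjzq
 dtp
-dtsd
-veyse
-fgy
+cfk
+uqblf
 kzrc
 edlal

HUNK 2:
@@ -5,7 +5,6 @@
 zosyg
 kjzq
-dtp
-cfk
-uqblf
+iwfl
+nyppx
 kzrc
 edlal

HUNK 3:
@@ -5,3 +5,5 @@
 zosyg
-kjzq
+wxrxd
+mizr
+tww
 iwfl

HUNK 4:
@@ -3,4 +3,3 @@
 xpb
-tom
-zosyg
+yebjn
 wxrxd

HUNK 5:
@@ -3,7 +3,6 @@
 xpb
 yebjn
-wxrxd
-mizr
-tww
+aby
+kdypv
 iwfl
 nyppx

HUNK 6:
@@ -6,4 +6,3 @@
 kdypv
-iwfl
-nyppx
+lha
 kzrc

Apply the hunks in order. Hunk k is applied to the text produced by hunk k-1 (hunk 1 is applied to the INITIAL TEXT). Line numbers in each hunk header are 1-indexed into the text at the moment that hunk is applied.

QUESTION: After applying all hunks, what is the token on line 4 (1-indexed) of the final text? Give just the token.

Hunk 1: at line 6 remove [dtsd,veyse,fgy] add [cfk,uqblf] -> 13 lines: smsry khza xpb tom zosyg kjzq dtp cfk uqblf kzrc edlal nthe klblv
Hunk 2: at line 5 remove [dtp,cfk,uqblf] add [iwfl,nyppx] -> 12 lines: smsry khza xpb tom zosyg kjzq iwfl nyppx kzrc edlal nthe klblv
Hunk 3: at line 5 remove [kjzq] add [wxrxd,mizr,tww] -> 14 lines: smsry khza xpb tom zosyg wxrxd mizr tww iwfl nyppx kzrc edlal nthe klblv
Hunk 4: at line 3 remove [tom,zosyg] add [yebjn] -> 13 lines: smsry khza xpb yebjn wxrxd mizr tww iwfl nyppx kzrc edlal nthe klblv
Hunk 5: at line 3 remove [wxrxd,mizr,tww] add [aby,kdypv] -> 12 lines: smsry khza xpb yebjn aby kdypv iwfl nyppx kzrc edlal nthe klblv
Hunk 6: at line 6 remove [iwfl,nyppx] add [lha] -> 11 lines: smsry khza xpb yebjn aby kdypv lha kzrc edlal nthe klblv
Final line 4: yebjn

Answer: yebjn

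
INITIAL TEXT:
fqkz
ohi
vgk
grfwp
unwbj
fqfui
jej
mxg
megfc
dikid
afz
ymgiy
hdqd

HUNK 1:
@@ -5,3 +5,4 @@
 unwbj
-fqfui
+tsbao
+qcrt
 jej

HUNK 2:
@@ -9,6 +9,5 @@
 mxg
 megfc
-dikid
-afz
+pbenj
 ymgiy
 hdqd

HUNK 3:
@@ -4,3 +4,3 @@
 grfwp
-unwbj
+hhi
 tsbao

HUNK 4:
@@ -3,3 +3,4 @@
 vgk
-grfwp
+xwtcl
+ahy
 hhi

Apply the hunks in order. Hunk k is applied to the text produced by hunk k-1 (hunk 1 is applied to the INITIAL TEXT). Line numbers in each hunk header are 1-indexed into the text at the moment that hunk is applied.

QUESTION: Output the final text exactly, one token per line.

Answer: fqkz
ohi
vgk
xwtcl
ahy
hhi
tsbao
qcrt
jej
mxg
megfc
pbenj
ymgiy
hdqd

Derivation:
Hunk 1: at line 5 remove [fqfui] add [tsbao,qcrt] -> 14 lines: fqkz ohi vgk grfwp unwbj tsbao qcrt jej mxg megfc dikid afz ymgiy hdqd
Hunk 2: at line 9 remove [dikid,afz] add [pbenj] -> 13 lines: fqkz ohi vgk grfwp unwbj tsbao qcrt jej mxg megfc pbenj ymgiy hdqd
Hunk 3: at line 4 remove [unwbj] add [hhi] -> 13 lines: fqkz ohi vgk grfwp hhi tsbao qcrt jej mxg megfc pbenj ymgiy hdqd
Hunk 4: at line 3 remove [grfwp] add [xwtcl,ahy] -> 14 lines: fqkz ohi vgk xwtcl ahy hhi tsbao qcrt jej mxg megfc pbenj ymgiy hdqd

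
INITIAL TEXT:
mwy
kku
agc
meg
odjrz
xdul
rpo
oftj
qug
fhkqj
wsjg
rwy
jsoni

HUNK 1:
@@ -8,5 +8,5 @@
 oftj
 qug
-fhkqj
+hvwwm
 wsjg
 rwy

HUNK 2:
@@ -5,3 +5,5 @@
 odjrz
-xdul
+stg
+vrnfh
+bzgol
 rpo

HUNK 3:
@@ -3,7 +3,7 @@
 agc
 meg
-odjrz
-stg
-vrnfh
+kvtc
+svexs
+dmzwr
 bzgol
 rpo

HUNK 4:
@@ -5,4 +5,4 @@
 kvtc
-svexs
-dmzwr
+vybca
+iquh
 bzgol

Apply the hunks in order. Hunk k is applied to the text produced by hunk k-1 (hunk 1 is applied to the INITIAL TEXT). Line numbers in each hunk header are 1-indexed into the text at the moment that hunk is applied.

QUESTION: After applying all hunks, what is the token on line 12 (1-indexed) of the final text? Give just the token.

Answer: hvwwm

Derivation:
Hunk 1: at line 8 remove [fhkqj] add [hvwwm] -> 13 lines: mwy kku agc meg odjrz xdul rpo oftj qug hvwwm wsjg rwy jsoni
Hunk 2: at line 5 remove [xdul] add [stg,vrnfh,bzgol] -> 15 lines: mwy kku agc meg odjrz stg vrnfh bzgol rpo oftj qug hvwwm wsjg rwy jsoni
Hunk 3: at line 3 remove [odjrz,stg,vrnfh] add [kvtc,svexs,dmzwr] -> 15 lines: mwy kku agc meg kvtc svexs dmzwr bzgol rpo oftj qug hvwwm wsjg rwy jsoni
Hunk 4: at line 5 remove [svexs,dmzwr] add [vybca,iquh] -> 15 lines: mwy kku agc meg kvtc vybca iquh bzgol rpo oftj qug hvwwm wsjg rwy jsoni
Final line 12: hvwwm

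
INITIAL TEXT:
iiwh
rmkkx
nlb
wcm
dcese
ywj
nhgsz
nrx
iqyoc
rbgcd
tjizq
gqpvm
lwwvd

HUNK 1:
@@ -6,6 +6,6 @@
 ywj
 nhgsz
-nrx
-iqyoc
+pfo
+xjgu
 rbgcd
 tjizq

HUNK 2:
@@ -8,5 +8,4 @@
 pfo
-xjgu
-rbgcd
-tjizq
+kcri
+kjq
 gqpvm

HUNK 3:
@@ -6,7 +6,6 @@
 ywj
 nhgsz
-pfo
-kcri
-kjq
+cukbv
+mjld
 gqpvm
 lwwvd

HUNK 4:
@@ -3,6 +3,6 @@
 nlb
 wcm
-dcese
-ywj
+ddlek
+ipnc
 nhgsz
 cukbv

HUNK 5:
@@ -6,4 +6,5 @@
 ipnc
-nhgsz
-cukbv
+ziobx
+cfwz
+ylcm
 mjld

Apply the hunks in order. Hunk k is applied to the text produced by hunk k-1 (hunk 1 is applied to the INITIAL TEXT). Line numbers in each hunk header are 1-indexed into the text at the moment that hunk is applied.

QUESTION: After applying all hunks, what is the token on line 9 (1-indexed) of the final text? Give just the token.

Answer: ylcm

Derivation:
Hunk 1: at line 6 remove [nrx,iqyoc] add [pfo,xjgu] -> 13 lines: iiwh rmkkx nlb wcm dcese ywj nhgsz pfo xjgu rbgcd tjizq gqpvm lwwvd
Hunk 2: at line 8 remove [xjgu,rbgcd,tjizq] add [kcri,kjq] -> 12 lines: iiwh rmkkx nlb wcm dcese ywj nhgsz pfo kcri kjq gqpvm lwwvd
Hunk 3: at line 6 remove [pfo,kcri,kjq] add [cukbv,mjld] -> 11 lines: iiwh rmkkx nlb wcm dcese ywj nhgsz cukbv mjld gqpvm lwwvd
Hunk 4: at line 3 remove [dcese,ywj] add [ddlek,ipnc] -> 11 lines: iiwh rmkkx nlb wcm ddlek ipnc nhgsz cukbv mjld gqpvm lwwvd
Hunk 5: at line 6 remove [nhgsz,cukbv] add [ziobx,cfwz,ylcm] -> 12 lines: iiwh rmkkx nlb wcm ddlek ipnc ziobx cfwz ylcm mjld gqpvm lwwvd
Final line 9: ylcm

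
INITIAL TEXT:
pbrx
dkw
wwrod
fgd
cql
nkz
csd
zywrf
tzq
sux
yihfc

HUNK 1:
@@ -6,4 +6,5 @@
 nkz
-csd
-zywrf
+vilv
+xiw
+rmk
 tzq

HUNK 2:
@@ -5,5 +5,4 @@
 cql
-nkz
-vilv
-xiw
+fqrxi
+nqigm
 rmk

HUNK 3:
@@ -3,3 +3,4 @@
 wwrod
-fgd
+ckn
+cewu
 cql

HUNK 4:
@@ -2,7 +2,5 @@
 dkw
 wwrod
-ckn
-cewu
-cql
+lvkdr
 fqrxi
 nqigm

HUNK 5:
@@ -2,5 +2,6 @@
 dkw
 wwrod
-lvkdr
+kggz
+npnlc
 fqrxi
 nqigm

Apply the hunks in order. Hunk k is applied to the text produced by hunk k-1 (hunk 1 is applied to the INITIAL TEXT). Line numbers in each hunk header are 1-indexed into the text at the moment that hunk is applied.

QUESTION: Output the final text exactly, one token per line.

Hunk 1: at line 6 remove [csd,zywrf] add [vilv,xiw,rmk] -> 12 lines: pbrx dkw wwrod fgd cql nkz vilv xiw rmk tzq sux yihfc
Hunk 2: at line 5 remove [nkz,vilv,xiw] add [fqrxi,nqigm] -> 11 lines: pbrx dkw wwrod fgd cql fqrxi nqigm rmk tzq sux yihfc
Hunk 3: at line 3 remove [fgd] add [ckn,cewu] -> 12 lines: pbrx dkw wwrod ckn cewu cql fqrxi nqigm rmk tzq sux yihfc
Hunk 4: at line 2 remove [ckn,cewu,cql] add [lvkdr] -> 10 lines: pbrx dkw wwrod lvkdr fqrxi nqigm rmk tzq sux yihfc
Hunk 5: at line 2 remove [lvkdr] add [kggz,npnlc] -> 11 lines: pbrx dkw wwrod kggz npnlc fqrxi nqigm rmk tzq sux yihfc

Answer: pbrx
dkw
wwrod
kggz
npnlc
fqrxi
nqigm
rmk
tzq
sux
yihfc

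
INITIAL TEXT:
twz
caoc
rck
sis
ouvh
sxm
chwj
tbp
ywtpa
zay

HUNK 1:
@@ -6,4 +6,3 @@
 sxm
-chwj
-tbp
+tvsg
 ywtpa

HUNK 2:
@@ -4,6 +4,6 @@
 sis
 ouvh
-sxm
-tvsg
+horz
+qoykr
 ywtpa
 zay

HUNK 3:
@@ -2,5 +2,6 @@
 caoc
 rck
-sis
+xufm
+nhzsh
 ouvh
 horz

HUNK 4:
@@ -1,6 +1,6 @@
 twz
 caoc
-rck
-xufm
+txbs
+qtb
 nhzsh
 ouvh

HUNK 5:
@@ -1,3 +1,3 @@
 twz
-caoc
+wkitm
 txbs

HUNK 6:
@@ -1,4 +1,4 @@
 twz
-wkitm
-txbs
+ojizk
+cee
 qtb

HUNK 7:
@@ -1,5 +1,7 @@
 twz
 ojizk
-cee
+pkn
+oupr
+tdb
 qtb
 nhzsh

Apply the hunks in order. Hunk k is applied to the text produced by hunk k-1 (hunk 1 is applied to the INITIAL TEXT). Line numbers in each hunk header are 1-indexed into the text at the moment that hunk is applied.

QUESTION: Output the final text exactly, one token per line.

Answer: twz
ojizk
pkn
oupr
tdb
qtb
nhzsh
ouvh
horz
qoykr
ywtpa
zay

Derivation:
Hunk 1: at line 6 remove [chwj,tbp] add [tvsg] -> 9 lines: twz caoc rck sis ouvh sxm tvsg ywtpa zay
Hunk 2: at line 4 remove [sxm,tvsg] add [horz,qoykr] -> 9 lines: twz caoc rck sis ouvh horz qoykr ywtpa zay
Hunk 3: at line 2 remove [sis] add [xufm,nhzsh] -> 10 lines: twz caoc rck xufm nhzsh ouvh horz qoykr ywtpa zay
Hunk 4: at line 1 remove [rck,xufm] add [txbs,qtb] -> 10 lines: twz caoc txbs qtb nhzsh ouvh horz qoykr ywtpa zay
Hunk 5: at line 1 remove [caoc] add [wkitm] -> 10 lines: twz wkitm txbs qtb nhzsh ouvh horz qoykr ywtpa zay
Hunk 6: at line 1 remove [wkitm,txbs] add [ojizk,cee] -> 10 lines: twz ojizk cee qtb nhzsh ouvh horz qoykr ywtpa zay
Hunk 7: at line 1 remove [cee] add [pkn,oupr,tdb] -> 12 lines: twz ojizk pkn oupr tdb qtb nhzsh ouvh horz qoykr ywtpa zay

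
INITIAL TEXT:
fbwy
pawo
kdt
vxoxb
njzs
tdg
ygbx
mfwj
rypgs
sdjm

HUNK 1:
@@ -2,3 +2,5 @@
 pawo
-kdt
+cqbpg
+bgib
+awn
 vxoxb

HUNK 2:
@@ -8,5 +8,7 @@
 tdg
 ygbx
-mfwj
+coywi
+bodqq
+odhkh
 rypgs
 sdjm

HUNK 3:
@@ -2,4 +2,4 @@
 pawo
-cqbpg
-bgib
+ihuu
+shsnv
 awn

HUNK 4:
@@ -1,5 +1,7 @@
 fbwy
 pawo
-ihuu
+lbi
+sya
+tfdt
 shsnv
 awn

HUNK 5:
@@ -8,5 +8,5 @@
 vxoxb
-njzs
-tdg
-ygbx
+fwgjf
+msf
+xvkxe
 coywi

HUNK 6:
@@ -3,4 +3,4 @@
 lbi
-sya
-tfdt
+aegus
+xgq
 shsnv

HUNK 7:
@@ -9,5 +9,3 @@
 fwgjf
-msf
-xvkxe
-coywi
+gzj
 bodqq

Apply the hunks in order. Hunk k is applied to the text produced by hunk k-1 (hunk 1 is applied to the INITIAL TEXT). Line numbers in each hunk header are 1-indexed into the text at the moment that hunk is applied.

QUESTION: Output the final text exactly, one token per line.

Answer: fbwy
pawo
lbi
aegus
xgq
shsnv
awn
vxoxb
fwgjf
gzj
bodqq
odhkh
rypgs
sdjm

Derivation:
Hunk 1: at line 2 remove [kdt] add [cqbpg,bgib,awn] -> 12 lines: fbwy pawo cqbpg bgib awn vxoxb njzs tdg ygbx mfwj rypgs sdjm
Hunk 2: at line 8 remove [mfwj] add [coywi,bodqq,odhkh] -> 14 lines: fbwy pawo cqbpg bgib awn vxoxb njzs tdg ygbx coywi bodqq odhkh rypgs sdjm
Hunk 3: at line 2 remove [cqbpg,bgib] add [ihuu,shsnv] -> 14 lines: fbwy pawo ihuu shsnv awn vxoxb njzs tdg ygbx coywi bodqq odhkh rypgs sdjm
Hunk 4: at line 1 remove [ihuu] add [lbi,sya,tfdt] -> 16 lines: fbwy pawo lbi sya tfdt shsnv awn vxoxb njzs tdg ygbx coywi bodqq odhkh rypgs sdjm
Hunk 5: at line 8 remove [njzs,tdg,ygbx] add [fwgjf,msf,xvkxe] -> 16 lines: fbwy pawo lbi sya tfdt shsnv awn vxoxb fwgjf msf xvkxe coywi bodqq odhkh rypgs sdjm
Hunk 6: at line 3 remove [sya,tfdt] add [aegus,xgq] -> 16 lines: fbwy pawo lbi aegus xgq shsnv awn vxoxb fwgjf msf xvkxe coywi bodqq odhkh rypgs sdjm
Hunk 7: at line 9 remove [msf,xvkxe,coywi] add [gzj] -> 14 lines: fbwy pawo lbi aegus xgq shsnv awn vxoxb fwgjf gzj bodqq odhkh rypgs sdjm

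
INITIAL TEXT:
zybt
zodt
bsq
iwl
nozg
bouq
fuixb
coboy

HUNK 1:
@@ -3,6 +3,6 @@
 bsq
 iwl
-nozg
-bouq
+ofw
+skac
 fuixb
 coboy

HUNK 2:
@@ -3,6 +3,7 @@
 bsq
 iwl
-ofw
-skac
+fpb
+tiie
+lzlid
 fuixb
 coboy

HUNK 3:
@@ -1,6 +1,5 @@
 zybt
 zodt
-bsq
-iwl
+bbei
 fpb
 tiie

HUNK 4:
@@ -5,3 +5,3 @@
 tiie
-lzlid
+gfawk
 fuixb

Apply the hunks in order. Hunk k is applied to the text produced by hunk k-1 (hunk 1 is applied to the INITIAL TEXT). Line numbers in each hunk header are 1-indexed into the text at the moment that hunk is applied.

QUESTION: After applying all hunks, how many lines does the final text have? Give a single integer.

Hunk 1: at line 3 remove [nozg,bouq] add [ofw,skac] -> 8 lines: zybt zodt bsq iwl ofw skac fuixb coboy
Hunk 2: at line 3 remove [ofw,skac] add [fpb,tiie,lzlid] -> 9 lines: zybt zodt bsq iwl fpb tiie lzlid fuixb coboy
Hunk 3: at line 1 remove [bsq,iwl] add [bbei] -> 8 lines: zybt zodt bbei fpb tiie lzlid fuixb coboy
Hunk 4: at line 5 remove [lzlid] add [gfawk] -> 8 lines: zybt zodt bbei fpb tiie gfawk fuixb coboy
Final line count: 8

Answer: 8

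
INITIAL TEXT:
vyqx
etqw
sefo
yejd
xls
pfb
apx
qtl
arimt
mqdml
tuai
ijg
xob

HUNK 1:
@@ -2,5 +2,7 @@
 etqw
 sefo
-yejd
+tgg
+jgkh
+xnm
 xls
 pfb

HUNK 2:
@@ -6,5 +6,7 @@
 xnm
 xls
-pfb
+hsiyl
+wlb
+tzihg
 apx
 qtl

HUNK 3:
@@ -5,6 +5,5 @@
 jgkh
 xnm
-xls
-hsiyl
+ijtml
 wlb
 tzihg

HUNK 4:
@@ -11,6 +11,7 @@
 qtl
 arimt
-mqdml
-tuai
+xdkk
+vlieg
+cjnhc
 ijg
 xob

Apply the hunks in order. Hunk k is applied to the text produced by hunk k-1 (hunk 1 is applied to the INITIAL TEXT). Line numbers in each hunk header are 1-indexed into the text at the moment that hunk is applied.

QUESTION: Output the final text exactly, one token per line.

Answer: vyqx
etqw
sefo
tgg
jgkh
xnm
ijtml
wlb
tzihg
apx
qtl
arimt
xdkk
vlieg
cjnhc
ijg
xob

Derivation:
Hunk 1: at line 2 remove [yejd] add [tgg,jgkh,xnm] -> 15 lines: vyqx etqw sefo tgg jgkh xnm xls pfb apx qtl arimt mqdml tuai ijg xob
Hunk 2: at line 6 remove [pfb] add [hsiyl,wlb,tzihg] -> 17 lines: vyqx etqw sefo tgg jgkh xnm xls hsiyl wlb tzihg apx qtl arimt mqdml tuai ijg xob
Hunk 3: at line 5 remove [xls,hsiyl] add [ijtml] -> 16 lines: vyqx etqw sefo tgg jgkh xnm ijtml wlb tzihg apx qtl arimt mqdml tuai ijg xob
Hunk 4: at line 11 remove [mqdml,tuai] add [xdkk,vlieg,cjnhc] -> 17 lines: vyqx etqw sefo tgg jgkh xnm ijtml wlb tzihg apx qtl arimt xdkk vlieg cjnhc ijg xob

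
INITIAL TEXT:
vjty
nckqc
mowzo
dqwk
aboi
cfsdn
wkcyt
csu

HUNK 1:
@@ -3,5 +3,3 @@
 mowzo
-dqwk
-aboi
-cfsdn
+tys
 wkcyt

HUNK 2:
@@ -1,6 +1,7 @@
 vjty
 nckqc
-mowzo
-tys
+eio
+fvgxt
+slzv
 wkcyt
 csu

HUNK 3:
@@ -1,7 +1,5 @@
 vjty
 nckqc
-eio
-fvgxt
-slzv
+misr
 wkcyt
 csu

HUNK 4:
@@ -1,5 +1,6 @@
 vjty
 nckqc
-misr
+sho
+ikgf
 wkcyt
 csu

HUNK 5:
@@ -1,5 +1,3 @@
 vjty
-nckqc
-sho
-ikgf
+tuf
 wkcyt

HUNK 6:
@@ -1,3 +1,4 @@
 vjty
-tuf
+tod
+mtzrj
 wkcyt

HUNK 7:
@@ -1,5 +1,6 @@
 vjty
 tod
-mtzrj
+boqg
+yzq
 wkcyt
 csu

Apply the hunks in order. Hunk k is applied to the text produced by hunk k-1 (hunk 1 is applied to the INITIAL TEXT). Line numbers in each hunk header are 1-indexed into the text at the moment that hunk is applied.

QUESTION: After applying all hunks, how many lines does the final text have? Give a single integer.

Answer: 6

Derivation:
Hunk 1: at line 3 remove [dqwk,aboi,cfsdn] add [tys] -> 6 lines: vjty nckqc mowzo tys wkcyt csu
Hunk 2: at line 1 remove [mowzo,tys] add [eio,fvgxt,slzv] -> 7 lines: vjty nckqc eio fvgxt slzv wkcyt csu
Hunk 3: at line 1 remove [eio,fvgxt,slzv] add [misr] -> 5 lines: vjty nckqc misr wkcyt csu
Hunk 4: at line 1 remove [misr] add [sho,ikgf] -> 6 lines: vjty nckqc sho ikgf wkcyt csu
Hunk 5: at line 1 remove [nckqc,sho,ikgf] add [tuf] -> 4 lines: vjty tuf wkcyt csu
Hunk 6: at line 1 remove [tuf] add [tod,mtzrj] -> 5 lines: vjty tod mtzrj wkcyt csu
Hunk 7: at line 1 remove [mtzrj] add [boqg,yzq] -> 6 lines: vjty tod boqg yzq wkcyt csu
Final line count: 6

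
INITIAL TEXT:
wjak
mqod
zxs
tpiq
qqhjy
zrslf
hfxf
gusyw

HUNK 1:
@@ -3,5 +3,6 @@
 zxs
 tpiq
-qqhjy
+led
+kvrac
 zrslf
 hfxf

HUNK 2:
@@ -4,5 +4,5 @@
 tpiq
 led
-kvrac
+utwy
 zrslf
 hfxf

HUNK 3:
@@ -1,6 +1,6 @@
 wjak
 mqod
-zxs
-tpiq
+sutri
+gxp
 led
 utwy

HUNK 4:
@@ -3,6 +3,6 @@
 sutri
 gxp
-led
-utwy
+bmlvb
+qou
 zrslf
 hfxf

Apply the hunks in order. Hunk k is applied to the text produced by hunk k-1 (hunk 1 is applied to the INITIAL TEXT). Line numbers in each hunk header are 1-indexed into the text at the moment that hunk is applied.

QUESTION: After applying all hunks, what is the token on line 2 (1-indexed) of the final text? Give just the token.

Hunk 1: at line 3 remove [qqhjy] add [led,kvrac] -> 9 lines: wjak mqod zxs tpiq led kvrac zrslf hfxf gusyw
Hunk 2: at line 4 remove [kvrac] add [utwy] -> 9 lines: wjak mqod zxs tpiq led utwy zrslf hfxf gusyw
Hunk 3: at line 1 remove [zxs,tpiq] add [sutri,gxp] -> 9 lines: wjak mqod sutri gxp led utwy zrslf hfxf gusyw
Hunk 4: at line 3 remove [led,utwy] add [bmlvb,qou] -> 9 lines: wjak mqod sutri gxp bmlvb qou zrslf hfxf gusyw
Final line 2: mqod

Answer: mqod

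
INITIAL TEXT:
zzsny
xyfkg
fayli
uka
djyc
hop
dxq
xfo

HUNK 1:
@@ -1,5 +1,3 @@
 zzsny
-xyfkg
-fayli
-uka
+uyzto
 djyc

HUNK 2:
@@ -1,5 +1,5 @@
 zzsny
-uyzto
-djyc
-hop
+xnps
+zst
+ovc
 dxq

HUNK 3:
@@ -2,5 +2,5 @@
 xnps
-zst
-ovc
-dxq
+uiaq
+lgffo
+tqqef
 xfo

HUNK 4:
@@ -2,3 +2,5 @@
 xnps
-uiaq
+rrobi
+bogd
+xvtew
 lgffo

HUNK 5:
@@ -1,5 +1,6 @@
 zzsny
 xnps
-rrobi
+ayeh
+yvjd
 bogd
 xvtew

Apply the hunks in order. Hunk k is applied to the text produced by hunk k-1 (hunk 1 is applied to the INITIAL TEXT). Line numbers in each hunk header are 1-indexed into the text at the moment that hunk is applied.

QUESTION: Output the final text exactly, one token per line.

Answer: zzsny
xnps
ayeh
yvjd
bogd
xvtew
lgffo
tqqef
xfo

Derivation:
Hunk 1: at line 1 remove [xyfkg,fayli,uka] add [uyzto] -> 6 lines: zzsny uyzto djyc hop dxq xfo
Hunk 2: at line 1 remove [uyzto,djyc,hop] add [xnps,zst,ovc] -> 6 lines: zzsny xnps zst ovc dxq xfo
Hunk 3: at line 2 remove [zst,ovc,dxq] add [uiaq,lgffo,tqqef] -> 6 lines: zzsny xnps uiaq lgffo tqqef xfo
Hunk 4: at line 2 remove [uiaq] add [rrobi,bogd,xvtew] -> 8 lines: zzsny xnps rrobi bogd xvtew lgffo tqqef xfo
Hunk 5: at line 1 remove [rrobi] add [ayeh,yvjd] -> 9 lines: zzsny xnps ayeh yvjd bogd xvtew lgffo tqqef xfo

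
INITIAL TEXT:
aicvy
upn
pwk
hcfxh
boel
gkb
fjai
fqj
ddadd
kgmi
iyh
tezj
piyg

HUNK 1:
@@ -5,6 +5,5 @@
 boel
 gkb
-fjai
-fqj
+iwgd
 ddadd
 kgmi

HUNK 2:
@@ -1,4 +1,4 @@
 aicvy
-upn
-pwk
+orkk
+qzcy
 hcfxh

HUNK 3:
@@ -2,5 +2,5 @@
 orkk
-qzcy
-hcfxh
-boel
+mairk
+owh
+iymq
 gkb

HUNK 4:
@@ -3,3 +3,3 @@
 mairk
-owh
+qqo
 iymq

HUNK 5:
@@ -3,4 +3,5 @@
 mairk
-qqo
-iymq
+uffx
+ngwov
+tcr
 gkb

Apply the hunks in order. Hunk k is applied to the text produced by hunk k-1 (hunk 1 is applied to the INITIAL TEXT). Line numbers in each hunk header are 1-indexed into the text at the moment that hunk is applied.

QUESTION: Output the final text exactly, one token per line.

Hunk 1: at line 5 remove [fjai,fqj] add [iwgd] -> 12 lines: aicvy upn pwk hcfxh boel gkb iwgd ddadd kgmi iyh tezj piyg
Hunk 2: at line 1 remove [upn,pwk] add [orkk,qzcy] -> 12 lines: aicvy orkk qzcy hcfxh boel gkb iwgd ddadd kgmi iyh tezj piyg
Hunk 3: at line 2 remove [qzcy,hcfxh,boel] add [mairk,owh,iymq] -> 12 lines: aicvy orkk mairk owh iymq gkb iwgd ddadd kgmi iyh tezj piyg
Hunk 4: at line 3 remove [owh] add [qqo] -> 12 lines: aicvy orkk mairk qqo iymq gkb iwgd ddadd kgmi iyh tezj piyg
Hunk 5: at line 3 remove [qqo,iymq] add [uffx,ngwov,tcr] -> 13 lines: aicvy orkk mairk uffx ngwov tcr gkb iwgd ddadd kgmi iyh tezj piyg

Answer: aicvy
orkk
mairk
uffx
ngwov
tcr
gkb
iwgd
ddadd
kgmi
iyh
tezj
piyg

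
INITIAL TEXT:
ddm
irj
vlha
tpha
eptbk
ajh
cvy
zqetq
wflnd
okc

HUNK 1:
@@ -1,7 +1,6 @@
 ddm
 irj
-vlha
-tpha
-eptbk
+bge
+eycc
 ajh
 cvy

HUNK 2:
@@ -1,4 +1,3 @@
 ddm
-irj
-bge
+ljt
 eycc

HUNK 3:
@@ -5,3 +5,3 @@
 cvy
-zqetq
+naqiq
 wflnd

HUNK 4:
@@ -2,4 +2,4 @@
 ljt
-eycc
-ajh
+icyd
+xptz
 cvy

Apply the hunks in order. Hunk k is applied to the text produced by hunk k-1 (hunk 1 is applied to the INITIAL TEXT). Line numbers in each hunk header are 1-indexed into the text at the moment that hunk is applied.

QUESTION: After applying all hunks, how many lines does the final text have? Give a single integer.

Hunk 1: at line 1 remove [vlha,tpha,eptbk] add [bge,eycc] -> 9 lines: ddm irj bge eycc ajh cvy zqetq wflnd okc
Hunk 2: at line 1 remove [irj,bge] add [ljt] -> 8 lines: ddm ljt eycc ajh cvy zqetq wflnd okc
Hunk 3: at line 5 remove [zqetq] add [naqiq] -> 8 lines: ddm ljt eycc ajh cvy naqiq wflnd okc
Hunk 4: at line 2 remove [eycc,ajh] add [icyd,xptz] -> 8 lines: ddm ljt icyd xptz cvy naqiq wflnd okc
Final line count: 8

Answer: 8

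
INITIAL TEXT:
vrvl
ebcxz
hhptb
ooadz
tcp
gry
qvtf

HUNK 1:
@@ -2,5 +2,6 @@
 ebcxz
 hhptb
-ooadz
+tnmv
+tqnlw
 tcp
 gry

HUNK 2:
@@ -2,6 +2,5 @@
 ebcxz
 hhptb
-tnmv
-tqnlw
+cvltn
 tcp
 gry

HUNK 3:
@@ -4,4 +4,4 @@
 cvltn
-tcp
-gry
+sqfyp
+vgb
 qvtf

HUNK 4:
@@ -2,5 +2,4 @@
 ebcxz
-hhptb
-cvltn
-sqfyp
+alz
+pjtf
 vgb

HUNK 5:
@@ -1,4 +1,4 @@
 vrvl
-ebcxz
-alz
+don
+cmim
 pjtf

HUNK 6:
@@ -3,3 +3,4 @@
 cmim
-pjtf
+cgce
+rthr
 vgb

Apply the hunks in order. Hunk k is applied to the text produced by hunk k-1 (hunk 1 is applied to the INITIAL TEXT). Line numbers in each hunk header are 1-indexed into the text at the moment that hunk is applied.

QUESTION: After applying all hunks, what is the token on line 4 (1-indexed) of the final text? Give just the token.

Hunk 1: at line 2 remove [ooadz] add [tnmv,tqnlw] -> 8 lines: vrvl ebcxz hhptb tnmv tqnlw tcp gry qvtf
Hunk 2: at line 2 remove [tnmv,tqnlw] add [cvltn] -> 7 lines: vrvl ebcxz hhptb cvltn tcp gry qvtf
Hunk 3: at line 4 remove [tcp,gry] add [sqfyp,vgb] -> 7 lines: vrvl ebcxz hhptb cvltn sqfyp vgb qvtf
Hunk 4: at line 2 remove [hhptb,cvltn,sqfyp] add [alz,pjtf] -> 6 lines: vrvl ebcxz alz pjtf vgb qvtf
Hunk 5: at line 1 remove [ebcxz,alz] add [don,cmim] -> 6 lines: vrvl don cmim pjtf vgb qvtf
Hunk 6: at line 3 remove [pjtf] add [cgce,rthr] -> 7 lines: vrvl don cmim cgce rthr vgb qvtf
Final line 4: cgce

Answer: cgce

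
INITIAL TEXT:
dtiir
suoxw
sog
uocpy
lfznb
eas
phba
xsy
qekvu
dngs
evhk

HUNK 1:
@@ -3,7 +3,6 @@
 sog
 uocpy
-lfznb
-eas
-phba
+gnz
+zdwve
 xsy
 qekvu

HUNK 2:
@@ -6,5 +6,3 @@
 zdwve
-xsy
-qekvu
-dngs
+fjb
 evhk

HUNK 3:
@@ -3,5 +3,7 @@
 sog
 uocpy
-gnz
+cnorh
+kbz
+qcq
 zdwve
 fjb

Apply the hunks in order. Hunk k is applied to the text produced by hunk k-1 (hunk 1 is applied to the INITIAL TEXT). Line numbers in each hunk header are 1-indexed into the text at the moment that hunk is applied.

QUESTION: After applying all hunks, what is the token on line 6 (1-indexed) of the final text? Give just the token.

Hunk 1: at line 3 remove [lfznb,eas,phba] add [gnz,zdwve] -> 10 lines: dtiir suoxw sog uocpy gnz zdwve xsy qekvu dngs evhk
Hunk 2: at line 6 remove [xsy,qekvu,dngs] add [fjb] -> 8 lines: dtiir suoxw sog uocpy gnz zdwve fjb evhk
Hunk 3: at line 3 remove [gnz] add [cnorh,kbz,qcq] -> 10 lines: dtiir suoxw sog uocpy cnorh kbz qcq zdwve fjb evhk
Final line 6: kbz

Answer: kbz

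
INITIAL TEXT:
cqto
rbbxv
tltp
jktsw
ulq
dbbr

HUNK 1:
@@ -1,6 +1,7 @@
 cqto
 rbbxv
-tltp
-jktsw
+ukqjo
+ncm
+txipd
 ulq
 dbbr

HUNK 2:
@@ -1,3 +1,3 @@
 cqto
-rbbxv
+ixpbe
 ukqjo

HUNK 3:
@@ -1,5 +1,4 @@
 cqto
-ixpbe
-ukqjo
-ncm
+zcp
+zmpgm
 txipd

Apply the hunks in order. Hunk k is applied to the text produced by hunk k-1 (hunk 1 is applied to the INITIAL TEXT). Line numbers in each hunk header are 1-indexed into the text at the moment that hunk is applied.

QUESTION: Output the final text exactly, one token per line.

Answer: cqto
zcp
zmpgm
txipd
ulq
dbbr

Derivation:
Hunk 1: at line 1 remove [tltp,jktsw] add [ukqjo,ncm,txipd] -> 7 lines: cqto rbbxv ukqjo ncm txipd ulq dbbr
Hunk 2: at line 1 remove [rbbxv] add [ixpbe] -> 7 lines: cqto ixpbe ukqjo ncm txipd ulq dbbr
Hunk 3: at line 1 remove [ixpbe,ukqjo,ncm] add [zcp,zmpgm] -> 6 lines: cqto zcp zmpgm txipd ulq dbbr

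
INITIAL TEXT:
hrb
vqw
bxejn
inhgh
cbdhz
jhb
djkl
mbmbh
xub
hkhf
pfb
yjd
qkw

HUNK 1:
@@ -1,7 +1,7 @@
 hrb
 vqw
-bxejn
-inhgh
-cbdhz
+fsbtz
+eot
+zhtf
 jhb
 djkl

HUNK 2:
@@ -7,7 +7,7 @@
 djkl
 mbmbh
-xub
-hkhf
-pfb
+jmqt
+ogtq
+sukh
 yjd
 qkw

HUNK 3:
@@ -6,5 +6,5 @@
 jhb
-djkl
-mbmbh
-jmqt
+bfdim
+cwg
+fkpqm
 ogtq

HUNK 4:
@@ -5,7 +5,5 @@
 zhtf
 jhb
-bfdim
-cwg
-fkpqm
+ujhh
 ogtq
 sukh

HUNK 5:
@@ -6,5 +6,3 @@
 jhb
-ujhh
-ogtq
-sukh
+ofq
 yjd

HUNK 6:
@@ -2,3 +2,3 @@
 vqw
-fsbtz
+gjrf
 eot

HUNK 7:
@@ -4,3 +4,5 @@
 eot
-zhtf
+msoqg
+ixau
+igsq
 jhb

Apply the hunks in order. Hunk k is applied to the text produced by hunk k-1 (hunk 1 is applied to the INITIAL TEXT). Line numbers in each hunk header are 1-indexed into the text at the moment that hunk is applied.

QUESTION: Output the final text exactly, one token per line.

Answer: hrb
vqw
gjrf
eot
msoqg
ixau
igsq
jhb
ofq
yjd
qkw

Derivation:
Hunk 1: at line 1 remove [bxejn,inhgh,cbdhz] add [fsbtz,eot,zhtf] -> 13 lines: hrb vqw fsbtz eot zhtf jhb djkl mbmbh xub hkhf pfb yjd qkw
Hunk 2: at line 7 remove [xub,hkhf,pfb] add [jmqt,ogtq,sukh] -> 13 lines: hrb vqw fsbtz eot zhtf jhb djkl mbmbh jmqt ogtq sukh yjd qkw
Hunk 3: at line 6 remove [djkl,mbmbh,jmqt] add [bfdim,cwg,fkpqm] -> 13 lines: hrb vqw fsbtz eot zhtf jhb bfdim cwg fkpqm ogtq sukh yjd qkw
Hunk 4: at line 5 remove [bfdim,cwg,fkpqm] add [ujhh] -> 11 lines: hrb vqw fsbtz eot zhtf jhb ujhh ogtq sukh yjd qkw
Hunk 5: at line 6 remove [ujhh,ogtq,sukh] add [ofq] -> 9 lines: hrb vqw fsbtz eot zhtf jhb ofq yjd qkw
Hunk 6: at line 2 remove [fsbtz] add [gjrf] -> 9 lines: hrb vqw gjrf eot zhtf jhb ofq yjd qkw
Hunk 7: at line 4 remove [zhtf] add [msoqg,ixau,igsq] -> 11 lines: hrb vqw gjrf eot msoqg ixau igsq jhb ofq yjd qkw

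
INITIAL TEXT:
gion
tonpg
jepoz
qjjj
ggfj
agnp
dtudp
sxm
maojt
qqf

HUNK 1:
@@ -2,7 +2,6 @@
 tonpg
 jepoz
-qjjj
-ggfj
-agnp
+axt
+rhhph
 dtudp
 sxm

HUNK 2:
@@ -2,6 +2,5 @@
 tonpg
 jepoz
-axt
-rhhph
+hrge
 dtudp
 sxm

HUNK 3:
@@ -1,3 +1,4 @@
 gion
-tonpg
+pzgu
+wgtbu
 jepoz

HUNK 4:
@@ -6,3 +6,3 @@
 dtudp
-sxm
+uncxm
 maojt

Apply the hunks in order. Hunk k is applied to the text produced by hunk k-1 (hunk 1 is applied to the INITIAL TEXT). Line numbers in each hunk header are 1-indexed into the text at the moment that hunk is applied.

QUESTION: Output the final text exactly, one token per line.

Hunk 1: at line 2 remove [qjjj,ggfj,agnp] add [axt,rhhph] -> 9 lines: gion tonpg jepoz axt rhhph dtudp sxm maojt qqf
Hunk 2: at line 2 remove [axt,rhhph] add [hrge] -> 8 lines: gion tonpg jepoz hrge dtudp sxm maojt qqf
Hunk 3: at line 1 remove [tonpg] add [pzgu,wgtbu] -> 9 lines: gion pzgu wgtbu jepoz hrge dtudp sxm maojt qqf
Hunk 4: at line 6 remove [sxm] add [uncxm] -> 9 lines: gion pzgu wgtbu jepoz hrge dtudp uncxm maojt qqf

Answer: gion
pzgu
wgtbu
jepoz
hrge
dtudp
uncxm
maojt
qqf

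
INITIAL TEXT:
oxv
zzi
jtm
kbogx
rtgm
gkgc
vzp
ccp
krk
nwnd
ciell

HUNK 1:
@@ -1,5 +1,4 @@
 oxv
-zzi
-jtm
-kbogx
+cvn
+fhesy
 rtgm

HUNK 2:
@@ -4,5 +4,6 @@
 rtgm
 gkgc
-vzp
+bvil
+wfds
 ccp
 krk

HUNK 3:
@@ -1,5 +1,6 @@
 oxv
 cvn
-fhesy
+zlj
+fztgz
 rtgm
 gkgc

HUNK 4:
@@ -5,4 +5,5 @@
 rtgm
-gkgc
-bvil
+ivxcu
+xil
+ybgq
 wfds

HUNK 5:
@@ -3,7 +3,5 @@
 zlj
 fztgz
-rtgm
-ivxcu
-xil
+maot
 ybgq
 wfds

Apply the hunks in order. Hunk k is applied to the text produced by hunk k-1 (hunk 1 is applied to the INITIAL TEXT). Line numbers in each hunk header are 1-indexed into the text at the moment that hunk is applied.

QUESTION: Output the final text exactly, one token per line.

Answer: oxv
cvn
zlj
fztgz
maot
ybgq
wfds
ccp
krk
nwnd
ciell

Derivation:
Hunk 1: at line 1 remove [zzi,jtm,kbogx] add [cvn,fhesy] -> 10 lines: oxv cvn fhesy rtgm gkgc vzp ccp krk nwnd ciell
Hunk 2: at line 4 remove [vzp] add [bvil,wfds] -> 11 lines: oxv cvn fhesy rtgm gkgc bvil wfds ccp krk nwnd ciell
Hunk 3: at line 1 remove [fhesy] add [zlj,fztgz] -> 12 lines: oxv cvn zlj fztgz rtgm gkgc bvil wfds ccp krk nwnd ciell
Hunk 4: at line 5 remove [gkgc,bvil] add [ivxcu,xil,ybgq] -> 13 lines: oxv cvn zlj fztgz rtgm ivxcu xil ybgq wfds ccp krk nwnd ciell
Hunk 5: at line 3 remove [rtgm,ivxcu,xil] add [maot] -> 11 lines: oxv cvn zlj fztgz maot ybgq wfds ccp krk nwnd ciell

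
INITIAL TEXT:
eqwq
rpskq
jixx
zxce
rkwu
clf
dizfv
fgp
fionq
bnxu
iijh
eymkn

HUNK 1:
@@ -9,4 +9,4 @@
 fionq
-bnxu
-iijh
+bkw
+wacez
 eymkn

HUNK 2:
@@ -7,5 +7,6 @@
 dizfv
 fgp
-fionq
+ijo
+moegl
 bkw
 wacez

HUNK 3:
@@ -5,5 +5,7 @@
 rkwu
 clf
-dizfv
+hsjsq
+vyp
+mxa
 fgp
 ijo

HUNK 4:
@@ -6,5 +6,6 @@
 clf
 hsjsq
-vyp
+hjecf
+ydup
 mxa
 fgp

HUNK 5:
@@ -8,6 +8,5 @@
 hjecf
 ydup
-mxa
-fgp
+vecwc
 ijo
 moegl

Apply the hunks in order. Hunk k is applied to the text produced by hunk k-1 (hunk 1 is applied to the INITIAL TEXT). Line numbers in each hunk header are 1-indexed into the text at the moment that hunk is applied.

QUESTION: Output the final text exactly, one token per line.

Hunk 1: at line 9 remove [bnxu,iijh] add [bkw,wacez] -> 12 lines: eqwq rpskq jixx zxce rkwu clf dizfv fgp fionq bkw wacez eymkn
Hunk 2: at line 7 remove [fionq] add [ijo,moegl] -> 13 lines: eqwq rpskq jixx zxce rkwu clf dizfv fgp ijo moegl bkw wacez eymkn
Hunk 3: at line 5 remove [dizfv] add [hsjsq,vyp,mxa] -> 15 lines: eqwq rpskq jixx zxce rkwu clf hsjsq vyp mxa fgp ijo moegl bkw wacez eymkn
Hunk 4: at line 6 remove [vyp] add [hjecf,ydup] -> 16 lines: eqwq rpskq jixx zxce rkwu clf hsjsq hjecf ydup mxa fgp ijo moegl bkw wacez eymkn
Hunk 5: at line 8 remove [mxa,fgp] add [vecwc] -> 15 lines: eqwq rpskq jixx zxce rkwu clf hsjsq hjecf ydup vecwc ijo moegl bkw wacez eymkn

Answer: eqwq
rpskq
jixx
zxce
rkwu
clf
hsjsq
hjecf
ydup
vecwc
ijo
moegl
bkw
wacez
eymkn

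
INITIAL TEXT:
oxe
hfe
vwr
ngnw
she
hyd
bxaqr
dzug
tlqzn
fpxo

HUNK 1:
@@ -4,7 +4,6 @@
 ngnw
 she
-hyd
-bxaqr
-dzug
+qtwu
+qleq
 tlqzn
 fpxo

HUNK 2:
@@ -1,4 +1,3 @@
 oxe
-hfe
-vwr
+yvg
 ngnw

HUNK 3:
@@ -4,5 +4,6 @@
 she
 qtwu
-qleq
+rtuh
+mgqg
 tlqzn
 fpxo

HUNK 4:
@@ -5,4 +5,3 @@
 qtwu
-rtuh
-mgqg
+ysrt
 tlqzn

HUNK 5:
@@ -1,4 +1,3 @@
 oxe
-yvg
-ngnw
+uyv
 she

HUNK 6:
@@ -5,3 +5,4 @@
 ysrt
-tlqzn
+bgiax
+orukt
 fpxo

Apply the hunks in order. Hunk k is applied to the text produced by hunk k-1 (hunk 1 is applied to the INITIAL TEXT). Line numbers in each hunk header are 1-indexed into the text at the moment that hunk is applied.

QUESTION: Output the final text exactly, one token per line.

Hunk 1: at line 4 remove [hyd,bxaqr,dzug] add [qtwu,qleq] -> 9 lines: oxe hfe vwr ngnw she qtwu qleq tlqzn fpxo
Hunk 2: at line 1 remove [hfe,vwr] add [yvg] -> 8 lines: oxe yvg ngnw she qtwu qleq tlqzn fpxo
Hunk 3: at line 4 remove [qleq] add [rtuh,mgqg] -> 9 lines: oxe yvg ngnw she qtwu rtuh mgqg tlqzn fpxo
Hunk 4: at line 5 remove [rtuh,mgqg] add [ysrt] -> 8 lines: oxe yvg ngnw she qtwu ysrt tlqzn fpxo
Hunk 5: at line 1 remove [yvg,ngnw] add [uyv] -> 7 lines: oxe uyv she qtwu ysrt tlqzn fpxo
Hunk 6: at line 5 remove [tlqzn] add [bgiax,orukt] -> 8 lines: oxe uyv she qtwu ysrt bgiax orukt fpxo

Answer: oxe
uyv
she
qtwu
ysrt
bgiax
orukt
fpxo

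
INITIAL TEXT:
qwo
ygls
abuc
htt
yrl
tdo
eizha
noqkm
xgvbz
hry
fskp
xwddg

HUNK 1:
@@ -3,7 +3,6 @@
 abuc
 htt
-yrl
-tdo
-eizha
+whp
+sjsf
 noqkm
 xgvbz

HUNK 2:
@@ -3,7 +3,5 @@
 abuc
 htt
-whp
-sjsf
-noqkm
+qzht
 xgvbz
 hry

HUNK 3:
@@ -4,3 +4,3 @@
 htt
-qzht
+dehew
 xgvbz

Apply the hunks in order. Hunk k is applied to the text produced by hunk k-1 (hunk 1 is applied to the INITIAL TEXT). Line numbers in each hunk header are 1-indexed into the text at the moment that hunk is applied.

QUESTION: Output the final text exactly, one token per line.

Hunk 1: at line 3 remove [yrl,tdo,eizha] add [whp,sjsf] -> 11 lines: qwo ygls abuc htt whp sjsf noqkm xgvbz hry fskp xwddg
Hunk 2: at line 3 remove [whp,sjsf,noqkm] add [qzht] -> 9 lines: qwo ygls abuc htt qzht xgvbz hry fskp xwddg
Hunk 3: at line 4 remove [qzht] add [dehew] -> 9 lines: qwo ygls abuc htt dehew xgvbz hry fskp xwddg

Answer: qwo
ygls
abuc
htt
dehew
xgvbz
hry
fskp
xwddg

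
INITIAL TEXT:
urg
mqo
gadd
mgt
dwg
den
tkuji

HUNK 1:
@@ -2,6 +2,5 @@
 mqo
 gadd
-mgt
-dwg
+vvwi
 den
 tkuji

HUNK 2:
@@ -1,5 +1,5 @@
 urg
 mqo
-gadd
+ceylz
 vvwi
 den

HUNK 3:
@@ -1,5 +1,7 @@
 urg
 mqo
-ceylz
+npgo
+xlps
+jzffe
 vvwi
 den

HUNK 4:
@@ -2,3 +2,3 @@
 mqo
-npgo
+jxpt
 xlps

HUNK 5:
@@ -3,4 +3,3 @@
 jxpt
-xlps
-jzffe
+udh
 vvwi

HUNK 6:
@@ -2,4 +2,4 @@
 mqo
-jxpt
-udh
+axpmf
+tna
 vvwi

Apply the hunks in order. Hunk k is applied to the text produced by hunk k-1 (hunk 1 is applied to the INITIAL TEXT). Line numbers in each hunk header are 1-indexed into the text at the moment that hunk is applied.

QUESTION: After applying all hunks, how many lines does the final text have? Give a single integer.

Answer: 7

Derivation:
Hunk 1: at line 2 remove [mgt,dwg] add [vvwi] -> 6 lines: urg mqo gadd vvwi den tkuji
Hunk 2: at line 1 remove [gadd] add [ceylz] -> 6 lines: urg mqo ceylz vvwi den tkuji
Hunk 3: at line 1 remove [ceylz] add [npgo,xlps,jzffe] -> 8 lines: urg mqo npgo xlps jzffe vvwi den tkuji
Hunk 4: at line 2 remove [npgo] add [jxpt] -> 8 lines: urg mqo jxpt xlps jzffe vvwi den tkuji
Hunk 5: at line 3 remove [xlps,jzffe] add [udh] -> 7 lines: urg mqo jxpt udh vvwi den tkuji
Hunk 6: at line 2 remove [jxpt,udh] add [axpmf,tna] -> 7 lines: urg mqo axpmf tna vvwi den tkuji
Final line count: 7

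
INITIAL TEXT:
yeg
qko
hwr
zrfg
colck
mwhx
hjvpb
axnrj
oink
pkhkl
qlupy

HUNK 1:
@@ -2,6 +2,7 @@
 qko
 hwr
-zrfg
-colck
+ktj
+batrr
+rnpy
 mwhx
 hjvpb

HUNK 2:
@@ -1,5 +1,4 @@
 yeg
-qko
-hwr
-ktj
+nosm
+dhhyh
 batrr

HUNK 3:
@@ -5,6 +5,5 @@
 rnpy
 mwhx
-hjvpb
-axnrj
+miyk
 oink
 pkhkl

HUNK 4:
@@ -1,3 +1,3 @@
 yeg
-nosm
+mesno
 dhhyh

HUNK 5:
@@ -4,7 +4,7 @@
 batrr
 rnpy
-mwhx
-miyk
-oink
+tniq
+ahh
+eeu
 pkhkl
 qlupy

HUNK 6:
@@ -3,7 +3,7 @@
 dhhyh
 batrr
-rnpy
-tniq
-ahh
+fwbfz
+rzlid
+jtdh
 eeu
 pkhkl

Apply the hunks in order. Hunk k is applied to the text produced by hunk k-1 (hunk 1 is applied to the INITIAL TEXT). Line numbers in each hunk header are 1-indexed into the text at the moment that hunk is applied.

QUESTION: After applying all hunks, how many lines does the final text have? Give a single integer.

Hunk 1: at line 2 remove [zrfg,colck] add [ktj,batrr,rnpy] -> 12 lines: yeg qko hwr ktj batrr rnpy mwhx hjvpb axnrj oink pkhkl qlupy
Hunk 2: at line 1 remove [qko,hwr,ktj] add [nosm,dhhyh] -> 11 lines: yeg nosm dhhyh batrr rnpy mwhx hjvpb axnrj oink pkhkl qlupy
Hunk 3: at line 5 remove [hjvpb,axnrj] add [miyk] -> 10 lines: yeg nosm dhhyh batrr rnpy mwhx miyk oink pkhkl qlupy
Hunk 4: at line 1 remove [nosm] add [mesno] -> 10 lines: yeg mesno dhhyh batrr rnpy mwhx miyk oink pkhkl qlupy
Hunk 5: at line 4 remove [mwhx,miyk,oink] add [tniq,ahh,eeu] -> 10 lines: yeg mesno dhhyh batrr rnpy tniq ahh eeu pkhkl qlupy
Hunk 6: at line 3 remove [rnpy,tniq,ahh] add [fwbfz,rzlid,jtdh] -> 10 lines: yeg mesno dhhyh batrr fwbfz rzlid jtdh eeu pkhkl qlupy
Final line count: 10

Answer: 10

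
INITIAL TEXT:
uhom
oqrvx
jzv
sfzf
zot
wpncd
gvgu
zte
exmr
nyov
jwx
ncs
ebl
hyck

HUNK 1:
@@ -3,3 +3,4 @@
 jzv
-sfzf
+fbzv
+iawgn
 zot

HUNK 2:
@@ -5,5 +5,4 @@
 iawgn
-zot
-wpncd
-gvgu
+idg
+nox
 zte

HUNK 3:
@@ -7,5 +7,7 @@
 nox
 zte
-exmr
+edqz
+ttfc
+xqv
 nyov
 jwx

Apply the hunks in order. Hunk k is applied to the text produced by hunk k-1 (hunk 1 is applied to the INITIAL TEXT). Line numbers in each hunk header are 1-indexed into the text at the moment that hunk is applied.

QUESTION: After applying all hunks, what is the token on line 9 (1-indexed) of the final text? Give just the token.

Hunk 1: at line 3 remove [sfzf] add [fbzv,iawgn] -> 15 lines: uhom oqrvx jzv fbzv iawgn zot wpncd gvgu zte exmr nyov jwx ncs ebl hyck
Hunk 2: at line 5 remove [zot,wpncd,gvgu] add [idg,nox] -> 14 lines: uhom oqrvx jzv fbzv iawgn idg nox zte exmr nyov jwx ncs ebl hyck
Hunk 3: at line 7 remove [exmr] add [edqz,ttfc,xqv] -> 16 lines: uhom oqrvx jzv fbzv iawgn idg nox zte edqz ttfc xqv nyov jwx ncs ebl hyck
Final line 9: edqz

Answer: edqz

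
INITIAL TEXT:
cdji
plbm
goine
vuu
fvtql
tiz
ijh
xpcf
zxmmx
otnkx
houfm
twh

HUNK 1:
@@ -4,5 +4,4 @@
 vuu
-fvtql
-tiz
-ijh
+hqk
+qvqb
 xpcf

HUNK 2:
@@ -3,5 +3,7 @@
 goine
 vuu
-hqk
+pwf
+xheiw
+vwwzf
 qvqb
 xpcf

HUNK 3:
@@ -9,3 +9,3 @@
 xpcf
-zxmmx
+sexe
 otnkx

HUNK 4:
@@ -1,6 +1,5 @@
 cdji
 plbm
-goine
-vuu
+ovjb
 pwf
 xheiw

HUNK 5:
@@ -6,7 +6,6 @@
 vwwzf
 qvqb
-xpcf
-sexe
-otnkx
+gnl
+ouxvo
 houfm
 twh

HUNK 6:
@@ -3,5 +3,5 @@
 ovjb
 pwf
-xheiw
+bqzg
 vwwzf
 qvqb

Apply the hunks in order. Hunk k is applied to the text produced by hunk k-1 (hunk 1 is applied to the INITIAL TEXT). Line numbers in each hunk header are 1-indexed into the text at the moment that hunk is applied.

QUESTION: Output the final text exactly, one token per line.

Hunk 1: at line 4 remove [fvtql,tiz,ijh] add [hqk,qvqb] -> 11 lines: cdji plbm goine vuu hqk qvqb xpcf zxmmx otnkx houfm twh
Hunk 2: at line 3 remove [hqk] add [pwf,xheiw,vwwzf] -> 13 lines: cdji plbm goine vuu pwf xheiw vwwzf qvqb xpcf zxmmx otnkx houfm twh
Hunk 3: at line 9 remove [zxmmx] add [sexe] -> 13 lines: cdji plbm goine vuu pwf xheiw vwwzf qvqb xpcf sexe otnkx houfm twh
Hunk 4: at line 1 remove [goine,vuu] add [ovjb] -> 12 lines: cdji plbm ovjb pwf xheiw vwwzf qvqb xpcf sexe otnkx houfm twh
Hunk 5: at line 6 remove [xpcf,sexe,otnkx] add [gnl,ouxvo] -> 11 lines: cdji plbm ovjb pwf xheiw vwwzf qvqb gnl ouxvo houfm twh
Hunk 6: at line 3 remove [xheiw] add [bqzg] -> 11 lines: cdji plbm ovjb pwf bqzg vwwzf qvqb gnl ouxvo houfm twh

Answer: cdji
plbm
ovjb
pwf
bqzg
vwwzf
qvqb
gnl
ouxvo
houfm
twh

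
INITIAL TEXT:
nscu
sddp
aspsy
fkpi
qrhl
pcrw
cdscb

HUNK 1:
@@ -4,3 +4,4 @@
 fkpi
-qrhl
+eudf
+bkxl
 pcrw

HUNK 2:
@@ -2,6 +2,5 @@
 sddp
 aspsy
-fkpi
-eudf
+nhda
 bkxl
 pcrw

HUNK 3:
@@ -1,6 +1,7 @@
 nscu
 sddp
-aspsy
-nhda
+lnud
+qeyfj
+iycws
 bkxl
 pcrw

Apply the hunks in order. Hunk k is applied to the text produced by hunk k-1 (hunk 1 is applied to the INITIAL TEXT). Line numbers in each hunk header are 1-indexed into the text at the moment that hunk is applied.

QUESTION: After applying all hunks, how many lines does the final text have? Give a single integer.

Answer: 8

Derivation:
Hunk 1: at line 4 remove [qrhl] add [eudf,bkxl] -> 8 lines: nscu sddp aspsy fkpi eudf bkxl pcrw cdscb
Hunk 2: at line 2 remove [fkpi,eudf] add [nhda] -> 7 lines: nscu sddp aspsy nhda bkxl pcrw cdscb
Hunk 3: at line 1 remove [aspsy,nhda] add [lnud,qeyfj,iycws] -> 8 lines: nscu sddp lnud qeyfj iycws bkxl pcrw cdscb
Final line count: 8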